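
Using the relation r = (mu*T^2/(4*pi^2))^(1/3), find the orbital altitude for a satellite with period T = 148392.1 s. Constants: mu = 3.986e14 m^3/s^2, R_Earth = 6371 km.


T = 148392.1 s
r = (mu*T^2/(4*pi^2))^(1/3) = (3.986e14 * 148392.1^2 / (4*pi^2))^(1/3)
r = 6.0580526e+07 m = 60580.5260 km
alt = r - R_E = 60580.5260 - 6371 = 54209.5260 km

54209.5260 km


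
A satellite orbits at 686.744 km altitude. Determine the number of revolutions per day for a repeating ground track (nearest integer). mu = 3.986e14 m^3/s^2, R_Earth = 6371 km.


r = 7.057744e+06 m
T = 2*pi*sqrt(r^3/mu) = 5900.7888 s = 98.3465 min
revs/day = 1440 / 98.3465 = 14.6421
Rounded: 15 revolutions per day

15 revolutions per day


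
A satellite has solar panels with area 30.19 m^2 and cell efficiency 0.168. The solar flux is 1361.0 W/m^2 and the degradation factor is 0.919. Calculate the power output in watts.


P = area * eta * S * degradation
P = 30.19 * 0.168 * 1361.0 * 0.919
P = 6343.7496 W

6343.7496 W


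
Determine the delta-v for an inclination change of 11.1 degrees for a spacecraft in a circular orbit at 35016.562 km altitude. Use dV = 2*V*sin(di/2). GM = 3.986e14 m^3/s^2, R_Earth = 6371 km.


r = 41387.5620 km = 4.1387562e+07 m
V = sqrt(mu/r) = 3103.3712 m/s
di = 11.1 deg = 0.1937315 rad
dV = 2*V*sin(di/2) = 2*3103.3712*sin(0.09686577)
dV = 600.2811 m/s = 0.6002811 km/s

0.6003 km/s


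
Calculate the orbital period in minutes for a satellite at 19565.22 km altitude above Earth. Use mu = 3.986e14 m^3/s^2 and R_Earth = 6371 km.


r = 25936.2200 km = 2.593622e+07 m
T = 2*pi*sqrt(r^3/mu) = 2*pi*sqrt(1.7446971e+22 / 3.986e14)
T = 41569.1595 s = 692.8193 min

692.8193 minutes


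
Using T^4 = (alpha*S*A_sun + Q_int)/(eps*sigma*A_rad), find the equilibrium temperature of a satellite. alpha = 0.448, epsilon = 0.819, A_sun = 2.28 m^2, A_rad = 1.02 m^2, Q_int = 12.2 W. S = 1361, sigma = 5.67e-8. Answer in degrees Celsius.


Numerator = alpha*S*A_sun + Q_int = 0.448*1361*2.28 + 12.2 = 1402.3798 W
Denominator = eps*sigma*A_rad = 0.819*5.67e-8*1.02 = 4.7366046e-08 W/K^4
T^4 = 2.9607281e+10 K^4
T = 414.8104 K = 141.6604 C

141.6604 degrees Celsius


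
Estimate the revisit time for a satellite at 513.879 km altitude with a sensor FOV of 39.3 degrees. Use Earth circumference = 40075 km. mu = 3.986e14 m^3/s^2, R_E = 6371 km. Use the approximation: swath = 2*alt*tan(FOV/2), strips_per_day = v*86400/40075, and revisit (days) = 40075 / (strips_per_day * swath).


swath = 2*513.879*tan(0.3429572) = 366.9791 km
v = sqrt(mu/r) = 7608.8757 m/s = 7.6089 km/s
strips/day = v*86400/40075 = 7.6089*86400/40075 = 16.4044
coverage/day = strips * swath = 16.4044 * 366.9791 = 6020.0766 km
revisit = 40075 / 6020.0766 = 6.6569 days

6.6569 days


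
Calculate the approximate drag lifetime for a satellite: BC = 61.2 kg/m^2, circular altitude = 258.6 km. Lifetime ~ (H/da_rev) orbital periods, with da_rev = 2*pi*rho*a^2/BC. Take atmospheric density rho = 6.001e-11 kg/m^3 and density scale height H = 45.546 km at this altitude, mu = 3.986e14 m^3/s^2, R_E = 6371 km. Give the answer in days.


a = R_E + alt = 6629.6000 km = 6.6296e+06 m
da_rev = 2*pi*rho*a^2/BC = 2*pi*6.001e-11*(6.6296e+06)^2/61.2 = 270.786323 m per revolution
N = H/da_rev = 45546.0000 m / 270.786323 m = 168.1990 revolutions
P = 2*pi*sqrt(a^3/mu) = 5372.0768 s
lifetime = N*P = 168.1990 * 5372.0768 = 903578.1639 s = 10.4581 days

10.4581 days


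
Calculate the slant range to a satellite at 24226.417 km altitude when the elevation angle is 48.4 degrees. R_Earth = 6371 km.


h = 24226.417 km, el = 48.4 deg
d = -R_E*sin(el) + sqrt((R_E*sin(el))^2 + 2*R_E*h + h^2)
d = -6371.0000*sin(0.8447394) + sqrt((6371.0000*0.7477981)^2 + 2*6371.0000*24226.417 + 24226.417^2)
d = 25539.4101 km

25539.4101 km


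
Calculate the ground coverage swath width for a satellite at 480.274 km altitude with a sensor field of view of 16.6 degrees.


FOV = 16.6 deg = 0.2897247 rad
swath = 2 * alt * tan(FOV/2) = 2 * 480.274 * tan(0.1448623)
swath = 2 * 480.274 * 0.1458842
swath = 140.1288 km

140.1288 km


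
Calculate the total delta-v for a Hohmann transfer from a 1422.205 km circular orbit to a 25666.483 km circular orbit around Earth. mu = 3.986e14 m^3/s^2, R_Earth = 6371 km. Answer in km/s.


r1 = 7793.2050 km = 7.793205e+06 m
r2 = 32037.4830 km = 3.2037483e+07 m
dv1 = sqrt(mu/r1)*(sqrt(2*r2/(r1+r2)) - 1) = 1919.0846 m/s
dv2 = sqrt(mu/r2)*(1 - sqrt(2*r1/(r1+r2))) = 1320.7778 m/s
total dv = |dv1| + |dv2| = 1919.0846 + 1320.7778 = 3239.8624 m/s = 3.2399 km/s

3.2399 km/s


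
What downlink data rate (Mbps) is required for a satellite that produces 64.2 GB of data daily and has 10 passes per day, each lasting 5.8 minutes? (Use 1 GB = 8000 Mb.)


total contact time = 10 * 5.8 * 60 = 3480.0000 s
data = 64.2 GB = 513600.0000 Mb
rate = 513600.0000 / 3480.0000 = 147.5862 Mbps

147.5862 Mbps


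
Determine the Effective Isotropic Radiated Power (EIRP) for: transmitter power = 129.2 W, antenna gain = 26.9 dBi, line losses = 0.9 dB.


Pt = 129.2 W = 21.1126 dBW
EIRP = Pt_dBW + Gt - losses = 21.1126 + 26.9 - 0.9 = 47.1126 dBW

47.1126 dBW


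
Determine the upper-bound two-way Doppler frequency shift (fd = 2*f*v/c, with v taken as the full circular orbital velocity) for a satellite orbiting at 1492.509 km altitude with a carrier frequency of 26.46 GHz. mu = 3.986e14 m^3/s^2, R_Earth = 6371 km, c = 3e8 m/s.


r = 7.863509e+06 m
v = sqrt(mu/r) = 7119.6797 m/s (worst-case radial velocity)
f = 26.46 GHz = 2.646e+10 Hz
fd = 2*f*v/c = 2*2.646e+10*7119.6797/3.0e+08
fd = 1.2559115e+06 Hz

1.2559e+06 Hz


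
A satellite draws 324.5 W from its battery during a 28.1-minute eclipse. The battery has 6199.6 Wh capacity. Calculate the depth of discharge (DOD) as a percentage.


E_used = P * t / 60 = 324.5 * 28.1 / 60 = 151.9742 Wh
DOD = E_used / E_total * 100 = 151.9742 / 6199.6 * 100
DOD = 2.4514 %

2.4514 %


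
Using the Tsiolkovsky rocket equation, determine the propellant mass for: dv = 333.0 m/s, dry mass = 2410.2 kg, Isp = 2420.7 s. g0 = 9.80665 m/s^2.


ve = Isp * g0 = 2420.7 * 9.80665 = 23738.957655 m/s
mass ratio = exp(dv/ve) = exp(333.0/23738.957655) = 1.01412642
m_prop = m_dry * (mr - 1) = 2410.2 * (1.01412642 - 1)
m_prop = 34.0475 kg

34.0475 kg


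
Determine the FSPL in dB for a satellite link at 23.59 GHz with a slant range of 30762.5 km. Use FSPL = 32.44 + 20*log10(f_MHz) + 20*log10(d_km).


f = 23.59 GHz = 23590.0000 MHz
d = 30762.5 km
FSPL = 32.44 + 20*log10(23590.0000) + 20*log10(30762.5)
FSPL = 32.44 + 87.4546 + 89.7604
FSPL = 209.6550 dB

209.6550 dB


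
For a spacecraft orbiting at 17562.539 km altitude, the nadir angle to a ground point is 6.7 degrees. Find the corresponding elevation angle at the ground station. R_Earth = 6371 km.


r = R_E + alt = 23933.5390 km
Law of sines in the satellite / Earth-center / ground-point triangle:
  sin(nadir)/R_E = sin(90 + el)/r  =>  cos(el) = (r/R_E)*sin(nadir)
cos(el) = (23933.5390 / 6371.0000) * sin(6.7 deg) = 0.4382897
el = arccos(0.4382897) = 64.0052 deg
(Earth-central angle = 90 - nadir - el = 19.2948 deg)

64.0052 degrees


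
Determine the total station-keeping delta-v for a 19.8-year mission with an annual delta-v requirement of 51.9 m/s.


dV = rate * years = 51.9 * 19.8
dV = 1027.6200 m/s

1027.6200 m/s


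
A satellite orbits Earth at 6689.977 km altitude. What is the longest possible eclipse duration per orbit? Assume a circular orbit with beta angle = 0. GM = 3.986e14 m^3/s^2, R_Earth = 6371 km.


r = 13060.9770 km
T = 247.5845 min
Eclipse fraction = arcsin(R_E/r)/pi = arcsin(6371.0000/13060.9770)/pi
= arcsin(0.4877889)/pi = 0.1621964
Eclipse duration = 0.1621964 * 247.5845 = 40.1573 min

40.1573 minutes


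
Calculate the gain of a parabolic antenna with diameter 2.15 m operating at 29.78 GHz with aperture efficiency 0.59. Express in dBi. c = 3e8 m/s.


lambda = c/f = 3e8 / 2.978e+10 = 0.01007388 m
G = eta*(pi*D/lambda)^2 = 0.59*(pi*2.15/0.01007388)^2
G = 265237.8838 (linear)
G = 10*log10(265237.8838) = 54.2364 dBi

54.2364 dBi


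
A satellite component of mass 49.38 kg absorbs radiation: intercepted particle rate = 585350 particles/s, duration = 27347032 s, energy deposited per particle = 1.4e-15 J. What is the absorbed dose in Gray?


Total energy deposited = rate * time * E_per
  = 585350 * 27347032 * 1.4e-15 = 0.02241062 J
Dose = E_total / mass = 0.02241062 / 49.38
Dose = 4.5384e-04 Gy

4.5384e-04 Gy


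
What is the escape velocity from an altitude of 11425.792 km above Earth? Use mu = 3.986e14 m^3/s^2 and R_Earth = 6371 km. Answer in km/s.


r = 6371.0 + 11425.792 = 17796.7920 km = 1.7796792e+07 m
v_esc = sqrt(2*mu/r) = sqrt(2*3.986e14 / 1.7796792e+07)
v_esc = 6692.8761 m/s = 6.6929 km/s

6.6929 km/s


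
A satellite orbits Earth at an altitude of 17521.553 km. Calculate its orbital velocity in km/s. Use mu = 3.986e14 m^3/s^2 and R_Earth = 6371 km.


r = R_E + alt = 6371.0 + 17521.553 = 23892.5530 km = 2.3892553e+07 m
v = sqrt(mu/r) = sqrt(3.986e14 / 2.3892553e+07) = 4084.4856 m/s = 4.0845 km/s

4.0845 km/s


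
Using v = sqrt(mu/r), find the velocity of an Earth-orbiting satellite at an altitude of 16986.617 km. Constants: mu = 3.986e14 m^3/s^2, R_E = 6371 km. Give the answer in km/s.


r = R_E + alt = 6371.0 + 16986.617 = 23357.6170 km = 2.3357617e+07 m
v = sqrt(mu/r) = sqrt(3.986e14 / 2.3357617e+07) = 4130.9923 m/s = 4.1310 km/s

4.1310 km/s


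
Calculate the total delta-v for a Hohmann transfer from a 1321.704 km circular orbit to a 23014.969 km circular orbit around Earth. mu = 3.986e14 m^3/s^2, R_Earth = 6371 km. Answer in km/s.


r1 = 7692.7040 km = 7.692704e+06 m
r2 = 29385.9690 km = 2.9385969e+07 m
dv1 = sqrt(mu/r1)*(sqrt(2*r2/(r1+r2)) - 1) = 1864.2975 m/s
dv2 = sqrt(mu/r2)*(1 - sqrt(2*r1/(r1+r2))) = 1310.5567 m/s
total dv = |dv1| + |dv2| = 1864.2975 + 1310.5567 = 3174.8542 m/s = 3.1749 km/s

3.1749 km/s


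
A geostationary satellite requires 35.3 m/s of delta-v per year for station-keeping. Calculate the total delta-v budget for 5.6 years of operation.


dV = rate * years = 35.3 * 5.6
dV = 197.6800 m/s

197.6800 m/s


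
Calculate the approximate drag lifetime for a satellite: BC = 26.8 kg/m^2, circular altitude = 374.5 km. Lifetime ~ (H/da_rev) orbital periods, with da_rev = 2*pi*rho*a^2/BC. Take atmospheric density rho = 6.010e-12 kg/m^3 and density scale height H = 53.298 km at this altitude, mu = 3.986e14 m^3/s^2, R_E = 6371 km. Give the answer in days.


a = R_E + alt = 6745.5000 km = 6.7455e+06 m
da_rev = 2*pi*rho*a^2/BC = 2*pi*6.010e-12*(6.7455e+06)^2/26.8 = 64.113257 m per revolution
N = H/da_rev = 53298.0000 m / 64.113257 m = 831.3101 revolutions
P = 2*pi*sqrt(a^3/mu) = 5513.5643 s
lifetime = N*P = 831.3101 * 5513.5643 = 4.5834818e+06 s = 53.0496 days

53.0496 days


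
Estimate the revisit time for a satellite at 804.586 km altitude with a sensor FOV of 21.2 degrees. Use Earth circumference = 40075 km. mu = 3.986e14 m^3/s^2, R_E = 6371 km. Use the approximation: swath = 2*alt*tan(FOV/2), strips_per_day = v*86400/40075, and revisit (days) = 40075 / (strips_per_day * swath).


swath = 2*804.586*tan(0.1850049) = 301.1484 km
v = sqrt(mu/r) = 7453.1517 m/s = 7.4532 km/s
strips/day = v*86400/40075 = 7.4532*86400/40075 = 16.0687
coverage/day = strips * swath = 16.0687 * 301.1484 = 4839.0562 km
revisit = 40075 / 4839.0562 = 8.2816 days

8.2816 days


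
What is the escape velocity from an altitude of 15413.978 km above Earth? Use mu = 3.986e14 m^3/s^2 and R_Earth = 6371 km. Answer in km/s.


r = 6371.0 + 15413.978 = 21784.9780 km = 2.1784978e+07 m
v_esc = sqrt(2*mu/r) = sqrt(2*3.986e14 / 2.1784978e+07)
v_esc = 6049.2994 m/s = 6.0493 km/s

6.0493 km/s


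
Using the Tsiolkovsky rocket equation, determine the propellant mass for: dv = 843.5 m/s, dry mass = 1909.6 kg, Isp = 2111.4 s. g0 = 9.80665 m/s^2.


ve = Isp * g0 = 2111.4 * 9.80665 = 20705.760810 m/s
mass ratio = exp(dv/ve) = exp(843.5/20705.760810) = 1.04157861
m_prop = m_dry * (mr - 1) = 1909.6 * (1.04157861 - 1)
m_prop = 79.3985 kg

79.3985 kg


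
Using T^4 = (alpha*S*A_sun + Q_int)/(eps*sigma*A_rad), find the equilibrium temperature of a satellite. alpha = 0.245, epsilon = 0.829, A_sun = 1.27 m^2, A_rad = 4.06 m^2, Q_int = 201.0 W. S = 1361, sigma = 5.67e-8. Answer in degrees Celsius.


Numerator = alpha*S*A_sun + Q_int = 0.245*1361*1.27 + 201.0 = 624.4751 W
Denominator = eps*sigma*A_rad = 0.829*5.67e-8*4.06 = 1.9083746e-07 W/K^4
T^4 = 3.2722881e+09 K^4
T = 239.1734 K = -33.9766 C

-33.9766 degrees Celsius


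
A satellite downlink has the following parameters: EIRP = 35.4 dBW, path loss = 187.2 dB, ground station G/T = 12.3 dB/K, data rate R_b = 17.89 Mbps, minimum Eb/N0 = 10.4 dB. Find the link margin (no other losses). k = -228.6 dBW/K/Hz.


C/N0 = EIRP - FSPL + G/T - k = 35.4 - 187.2 + 12.3 - (-228.6)
C/N0 = 89.1000 dB-Hz
R_b = 17.89 Mbps = 1.789e+07 bps -> 10*log10(R_b) = 72.5261 dB-Hz
Eb/N0 = C/N0 - 10*log10(R_b) = 89.1000 - 72.5261 = 16.5739 dB
Margin = Eb/N0 - Eb/N0_req = 16.5739 - 10.4 = 6.1739 dB (link closes)

6.1739 dB


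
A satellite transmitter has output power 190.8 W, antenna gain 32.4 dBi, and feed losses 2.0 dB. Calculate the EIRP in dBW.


Pt = 190.8 W = 22.8058 dBW
EIRP = Pt_dBW + Gt - losses = 22.8058 + 32.4 - 2.0 = 53.2058 dBW

53.2058 dBW


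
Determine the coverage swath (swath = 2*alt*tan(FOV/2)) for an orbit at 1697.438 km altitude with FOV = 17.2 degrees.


FOV = 17.2 deg = 0.3001966 rad
swath = 2 * alt * tan(FOV/2) = 2 * 1697.438 * tan(0.1500983)
swath = 2 * 1697.438 * 0.1512358
swath = 513.4267 km

513.4267 km


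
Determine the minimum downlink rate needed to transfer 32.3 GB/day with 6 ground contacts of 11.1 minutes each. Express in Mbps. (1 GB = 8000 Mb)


total contact time = 6 * 11.1 * 60 = 3996.0000 s
data = 32.3 GB = 258400.0000 Mb
rate = 258400.0000 / 3996.0000 = 64.6647 Mbps

64.6647 Mbps


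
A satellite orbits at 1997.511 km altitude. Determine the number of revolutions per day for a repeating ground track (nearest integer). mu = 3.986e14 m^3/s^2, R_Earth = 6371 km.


r = 8.368511e+06 m
T = 2*pi*sqrt(r^3/mu) = 7618.7462 s = 126.9791 min
revs/day = 1440 / 126.9791 = 11.3404
Rounded: 11 revolutions per day

11 revolutions per day


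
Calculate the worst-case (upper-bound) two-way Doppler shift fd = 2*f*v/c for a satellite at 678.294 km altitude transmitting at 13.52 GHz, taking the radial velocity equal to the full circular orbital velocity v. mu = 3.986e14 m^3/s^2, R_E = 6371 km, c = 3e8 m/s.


r = 7.049294e+06 m
v = sqrt(mu/r) = 7519.6190 m/s (worst-case radial velocity)
f = 13.52 GHz = 1.352e+10 Hz
fd = 2*f*v/c = 2*1.352e+10*7519.6190/3.0e+08
fd = 677768.3239 Hz

677768.3239 Hz


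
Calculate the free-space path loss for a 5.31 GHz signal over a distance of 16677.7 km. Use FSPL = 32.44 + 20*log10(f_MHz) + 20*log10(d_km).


f = 5.31 GHz = 5310.0000 MHz
d = 16677.7 km
FSPL = 32.44 + 20*log10(5310.0000) + 20*log10(16677.7)
FSPL = 32.44 + 74.5019 + 84.4427
FSPL = 191.3846 dB

191.3846 dB


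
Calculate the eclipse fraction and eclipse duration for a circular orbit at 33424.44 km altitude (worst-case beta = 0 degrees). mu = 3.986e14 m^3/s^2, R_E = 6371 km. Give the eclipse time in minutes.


r = 39795.4400 km
T = 1316.7700 min
Eclipse fraction = arcsin(R_E/r)/pi = arcsin(6371.0000/39795.4400)/pi
= arcsin(0.1600937)/pi = 0.05117964
Eclipse duration = 0.05117964 * 1316.7700 = 67.3918 min

67.3918 minutes


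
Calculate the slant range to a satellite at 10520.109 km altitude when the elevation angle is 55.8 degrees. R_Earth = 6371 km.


h = 10520.109 km, el = 55.8 deg
d = -R_E*sin(el) + sqrt((R_E*sin(el))^2 + 2*R_E*h + h^2)
d = -6371.0000*sin(0.9738937) + sqrt((6371.0000*0.8270806)^2 + 2*6371.0000*10520.109 + 10520.109^2)
d = 11237.8125 km

11237.8125 km


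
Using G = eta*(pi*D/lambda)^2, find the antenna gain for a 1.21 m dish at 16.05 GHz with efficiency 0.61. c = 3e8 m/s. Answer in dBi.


lambda = c/f = 3e8 / 1.605e+10 = 0.01869159 m
G = eta*(pi*D/lambda)^2 = 0.61*(pi*1.21/0.01869159)^2
G = 25229.4559 (linear)
G = 10*log10(25229.4559) = 44.0191 dBi

44.0191 dBi


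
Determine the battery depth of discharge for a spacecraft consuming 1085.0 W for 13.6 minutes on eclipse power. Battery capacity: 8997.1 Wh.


E_used = P * t / 60 = 1085.0 * 13.6 / 60 = 245.9333 Wh
DOD = E_used / E_total * 100 = 245.9333 / 8997.1 * 100
DOD = 2.7335 %

2.7335 %


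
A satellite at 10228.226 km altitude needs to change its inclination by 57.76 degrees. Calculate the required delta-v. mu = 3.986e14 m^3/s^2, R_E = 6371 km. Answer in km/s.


r = 16599.2260 km = 1.6599226e+07 m
V = sqrt(mu/r) = 4900.3232 m/s
di = 57.76 deg = 1.0081 rad
dV = 2*V*sin(di/2) = 2*4900.3232*sin(0.5040511)
dV = 4733.4845 m/s = 4.7335 km/s

4.7335 km/s


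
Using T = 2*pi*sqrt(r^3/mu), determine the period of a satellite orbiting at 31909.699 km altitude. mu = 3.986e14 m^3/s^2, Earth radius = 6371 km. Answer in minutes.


r = 38280.6990 km = 3.8280699e+07 m
T = 2*pi*sqrt(r^3/mu) = 2*pi*sqrt(5.6096992e+22 / 3.986e14)
T = 74538.5620 s = 1242.3094 min

1242.3094 minutes


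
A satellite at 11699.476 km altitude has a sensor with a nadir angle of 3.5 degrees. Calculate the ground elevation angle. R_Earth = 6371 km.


r = R_E + alt = 18070.4760 km
Law of sines in the satellite / Earth-center / ground-point triangle:
  sin(nadir)/R_E = sin(90 + el)/r  =>  cos(el) = (r/R_E)*sin(nadir)
cos(el) = (18070.4760 / 6371.0000) * sin(3.5 deg) = 0.1731559
el = arccos(0.1731559) = 80.0286 deg
(Earth-central angle = 90 - nadir - el = 6.4714 deg)

80.0286 degrees


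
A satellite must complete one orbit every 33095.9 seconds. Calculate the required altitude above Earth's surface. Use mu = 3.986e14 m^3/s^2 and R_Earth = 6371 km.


T = 33095.9 s
r = (mu*T^2/(4*pi^2))^(1/3) = (3.986e14 * 33095.9^2 / (4*pi^2))^(1/3)
r = 2.2279665e+07 m = 22279.6647 km
alt = r - R_E = 22279.6647 - 6371 = 15908.6647 km

15908.6647 km


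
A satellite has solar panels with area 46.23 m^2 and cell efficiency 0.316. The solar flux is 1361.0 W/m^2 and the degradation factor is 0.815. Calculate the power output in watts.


P = area * eta * S * degradation
P = 46.23 * 0.316 * 1361.0 * 0.815
P = 16204.1670 W

16204.1670 W


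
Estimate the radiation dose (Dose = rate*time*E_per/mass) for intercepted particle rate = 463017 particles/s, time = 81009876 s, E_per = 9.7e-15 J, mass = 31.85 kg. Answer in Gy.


Total energy deposited = rate * time * E_per
  = 463017 * 81009876 * 9.7e-15 = 0.3638368 J
Dose = E_total / mass = 0.3638368 / 31.85
Dose = 0.01142345 Gy

0.0114 Gy


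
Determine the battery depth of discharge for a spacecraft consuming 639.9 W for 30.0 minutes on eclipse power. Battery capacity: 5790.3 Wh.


E_used = P * t / 60 = 639.9 * 30.0 / 60 = 319.9500 Wh
DOD = E_used / E_total * 100 = 319.9500 / 5790.3 * 100
DOD = 5.5256 %

5.5256 %


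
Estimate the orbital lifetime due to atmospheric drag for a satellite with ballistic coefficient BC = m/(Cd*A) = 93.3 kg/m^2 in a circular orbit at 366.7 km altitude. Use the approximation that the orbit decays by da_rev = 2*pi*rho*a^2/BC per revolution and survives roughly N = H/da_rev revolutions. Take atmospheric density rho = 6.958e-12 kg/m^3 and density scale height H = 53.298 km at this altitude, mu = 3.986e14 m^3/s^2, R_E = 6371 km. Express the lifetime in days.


a = R_E + alt = 6737.7000 km = 6.7377e+06 m
da_rev = 2*pi*rho*a^2/BC = 2*pi*6.958e-12*(6.7377e+06)^2/93.3 = 21.271886 m per revolution
N = H/da_rev = 53298.0000 m / 21.271886 m = 2505.5607 revolutions
P = 2*pi*sqrt(a^3/mu) = 5504.0038 s
lifetime = N*P = 2505.5607 * 5504.0038 = 1.3790615e+07 s = 159.6136 days

159.6136 days


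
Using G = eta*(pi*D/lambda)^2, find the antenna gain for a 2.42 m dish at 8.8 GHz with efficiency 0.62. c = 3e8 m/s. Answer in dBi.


lambda = c/f = 3e8 / 8.8e+09 = 0.03409091 m
G = eta*(pi*D/lambda)^2 = 0.62*(pi*2.42/0.03409091)^2
G = 30835.0745 (linear)
G = 10*log10(30835.0745) = 44.8905 dBi

44.8905 dBi


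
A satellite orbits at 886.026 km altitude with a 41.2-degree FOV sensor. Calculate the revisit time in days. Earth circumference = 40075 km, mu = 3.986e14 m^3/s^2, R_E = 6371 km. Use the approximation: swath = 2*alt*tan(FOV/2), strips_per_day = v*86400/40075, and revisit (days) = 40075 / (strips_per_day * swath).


swath = 2*886.026*tan(0.3595378) = 666.0706 km
v = sqrt(mu/r) = 7411.2132 m/s = 7.4112 km/s
strips/day = v*86400/40075 = 7.4112*86400/40075 = 15.9783
coverage/day = strips * swath = 15.9783 * 666.0706 = 10642.6494 km
revisit = 40075 / 10642.6494 = 3.7655 days

3.7655 days


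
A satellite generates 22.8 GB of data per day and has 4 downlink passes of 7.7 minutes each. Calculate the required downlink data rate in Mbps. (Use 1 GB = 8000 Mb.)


total contact time = 4 * 7.7 * 60 = 1848.0000 s
data = 22.8 GB = 182400.0000 Mb
rate = 182400.0000 / 1848.0000 = 98.7013 Mbps

98.7013 Mbps


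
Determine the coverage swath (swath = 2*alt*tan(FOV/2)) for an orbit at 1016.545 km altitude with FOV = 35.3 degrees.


FOV = 35.3 deg = 0.6161012 rad
swath = 2 * alt * tan(FOV/2) = 2 * 1016.545 * tan(0.3080506)
swath = 2 * 1016.545 * 0.3181794
swath = 646.8874 km

646.8874 km


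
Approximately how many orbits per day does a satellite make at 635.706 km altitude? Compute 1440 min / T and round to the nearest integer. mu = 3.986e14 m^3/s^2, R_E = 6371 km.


r = 7.006706e+06 m
T = 2*pi*sqrt(r^3/mu) = 5836.8975 s = 97.2816 min
revs/day = 1440 / 97.2816 = 14.8024
Rounded: 15 revolutions per day

15 revolutions per day


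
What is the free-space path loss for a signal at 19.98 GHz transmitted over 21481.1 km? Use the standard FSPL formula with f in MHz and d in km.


f = 19.98 GHz = 19980.0000 MHz
d = 21481.1 km
FSPL = 32.44 + 20*log10(19980.0000) + 20*log10(21481.1)
FSPL = 32.44 + 86.0119 + 86.6411
FSPL = 205.0930 dB

205.0930 dB


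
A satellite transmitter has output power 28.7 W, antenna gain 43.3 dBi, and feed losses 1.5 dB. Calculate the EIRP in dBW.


Pt = 28.7 W = 14.5788 dBW
EIRP = Pt_dBW + Gt - losses = 14.5788 + 43.3 - 1.5 = 56.3788 dBW

56.3788 dBW


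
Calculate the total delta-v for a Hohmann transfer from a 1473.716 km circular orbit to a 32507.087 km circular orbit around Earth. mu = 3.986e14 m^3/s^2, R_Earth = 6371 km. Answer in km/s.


r1 = 7844.7160 km = 7.844716e+06 m
r2 = 38878.0870 km = 3.8878087e+07 m
dv1 = sqrt(mu/r1)*(sqrt(2*r2/(r1+r2)) - 1) = 2067.4601 m/s
dv2 = sqrt(mu/r2)*(1 - sqrt(2*r1/(r1+r2))) = 1346.4861 m/s
total dv = |dv1| + |dv2| = 2067.4601 + 1346.4861 = 3413.9462 m/s = 3.4139 km/s

3.4139 km/s


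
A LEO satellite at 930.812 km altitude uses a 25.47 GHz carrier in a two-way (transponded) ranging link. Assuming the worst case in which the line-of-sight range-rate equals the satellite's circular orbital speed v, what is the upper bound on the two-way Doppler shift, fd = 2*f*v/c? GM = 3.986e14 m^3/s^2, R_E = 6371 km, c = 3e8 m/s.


r = 7.301812e+06 m
v = sqrt(mu/r) = 7388.4497 m/s (worst-case radial velocity)
f = 25.47 GHz = 2.547e+10 Hz
fd = 2*f*v/c = 2*2.547e+10*7388.4497/3.0e+08
fd = 1.2545588e+06 Hz

1.2546e+06 Hz


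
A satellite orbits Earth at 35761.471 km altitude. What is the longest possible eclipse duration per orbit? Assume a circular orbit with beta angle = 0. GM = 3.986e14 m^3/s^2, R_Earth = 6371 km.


r = 42132.4710 km
T = 1434.4498 min
Eclipse fraction = arcsin(R_E/r)/pi = arcsin(6371.0000/42132.4710)/pi
= arcsin(0.1512135)/pi = 0.04831811
Eclipse duration = 0.04831811 * 1434.4498 = 69.3099 min

69.3099 minutes


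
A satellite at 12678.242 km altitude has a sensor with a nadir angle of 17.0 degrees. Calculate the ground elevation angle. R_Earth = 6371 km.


r = R_E + alt = 19049.2420 km
Law of sines in the satellite / Earth-center / ground-point triangle:
  sin(nadir)/R_E = sin(90 + el)/r  =>  cos(el) = (r/R_E)*sin(nadir)
cos(el) = (19049.2420 / 6371.0000) * sin(17.0 deg) = 0.8741892
el = arccos(0.8741892) = 29.0508 deg
(Earth-central angle = 90 - nadir - el = 43.9492 deg)

29.0508 degrees


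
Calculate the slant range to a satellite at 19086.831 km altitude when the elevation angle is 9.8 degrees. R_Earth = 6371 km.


h = 19086.831 km, el = 9.8 deg
d = -R_E*sin(el) + sqrt((R_E*sin(el))^2 + 2*R_E*h + h^2)
d = -6371.0000*sin(0.1710423) + sqrt((6371.0000*0.1702095)^2 + 2*6371.0000*19086.831 + 19086.831^2)
d = 23587.1873 km

23587.1873 km


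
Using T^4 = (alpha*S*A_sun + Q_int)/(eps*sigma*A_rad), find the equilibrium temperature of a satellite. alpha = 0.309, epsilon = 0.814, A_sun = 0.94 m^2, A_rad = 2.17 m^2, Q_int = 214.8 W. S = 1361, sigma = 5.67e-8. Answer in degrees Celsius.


Numerator = alpha*S*A_sun + Q_int = 0.309*1361*0.94 + 214.8 = 610.1161 W
Denominator = eps*sigma*A_rad = 0.814*5.67e-8*2.17 = 1.0015375e-07 W/K^4
T^4 = 6.0917947e+09 K^4
T = 279.3742 K = 6.2242 C

6.2242 degrees Celsius


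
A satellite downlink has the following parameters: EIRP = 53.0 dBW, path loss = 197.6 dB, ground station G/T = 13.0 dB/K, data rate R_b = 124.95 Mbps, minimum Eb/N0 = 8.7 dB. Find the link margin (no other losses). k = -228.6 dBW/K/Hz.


C/N0 = EIRP - FSPL + G/T - k = 53.0 - 197.6 + 13.0 - (-228.6)
C/N0 = 97.0000 dB-Hz
R_b = 124.95 Mbps = 1.2495e+08 bps -> 10*log10(R_b) = 80.9674 dB-Hz
Eb/N0 = C/N0 - 10*log10(R_b) = 97.0000 - 80.9674 = 16.0326 dB
Margin = Eb/N0 - Eb/N0_req = 16.0326 - 8.7 = 7.3326 dB (link closes)

7.3326 dB


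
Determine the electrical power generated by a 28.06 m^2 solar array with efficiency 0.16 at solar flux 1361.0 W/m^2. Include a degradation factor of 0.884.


P = area * eta * S * degradation
P = 28.06 * 0.16 * 1361.0 * 0.884
P = 5401.5455 W

5401.5455 W


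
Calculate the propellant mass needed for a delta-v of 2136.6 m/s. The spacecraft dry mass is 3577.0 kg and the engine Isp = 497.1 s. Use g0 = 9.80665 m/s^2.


ve = Isp * g0 = 497.1 * 9.80665 = 4874.885715 m/s
mass ratio = exp(dv/ve) = exp(2136.6/4874.885715) = 1.55005001
m_prop = m_dry * (mr - 1) = 3577.0 * (1.55005001 - 1)
m_prop = 1967.5289 kg

1967.5289 kg


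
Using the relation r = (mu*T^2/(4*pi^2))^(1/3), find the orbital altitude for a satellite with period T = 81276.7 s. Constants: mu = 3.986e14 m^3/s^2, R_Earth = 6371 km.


T = 81276.7 s
r = (mu*T^2/(4*pi^2))^(1/3) = (3.986e14 * 81276.7^2 / (4*pi^2))^(1/3)
r = 4.0554267e+07 m = 40554.2674 km
alt = r - R_E = 40554.2674 - 6371 = 34183.2674 km

34183.2674 km


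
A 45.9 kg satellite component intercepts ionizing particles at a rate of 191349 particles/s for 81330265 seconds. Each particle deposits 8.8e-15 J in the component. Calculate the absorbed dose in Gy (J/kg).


Total energy deposited = rate * time * E_per
  = 191349 * 81330265 * 8.8e-15 = 0.1369497 J
Dose = E_total / mass = 0.1369497 / 45.9
Dose = 0.002983653 Gy

0.0030 Gy


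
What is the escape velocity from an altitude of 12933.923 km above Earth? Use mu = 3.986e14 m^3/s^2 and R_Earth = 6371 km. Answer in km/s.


r = 6371.0 + 12933.923 = 19304.9230 km = 1.9304923e+07 m
v_esc = sqrt(2*mu/r) = sqrt(2*3.986e14 / 1.9304923e+07)
v_esc = 6426.1315 m/s = 6.4261 km/s

6.4261 km/s


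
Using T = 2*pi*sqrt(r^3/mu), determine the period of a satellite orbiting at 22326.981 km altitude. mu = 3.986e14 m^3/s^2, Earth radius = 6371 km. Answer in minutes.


r = 28697.9810 km = 2.8697981e+07 m
T = 2*pi*sqrt(r^3/mu) = 2*pi*sqrt(2.3634914e+22 / 3.986e14)
T = 48382.4924 s = 806.3749 min

806.3749 minutes


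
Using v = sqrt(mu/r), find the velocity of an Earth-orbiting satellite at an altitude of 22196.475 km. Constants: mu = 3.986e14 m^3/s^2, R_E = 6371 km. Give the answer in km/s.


r = R_E + alt = 6371.0 + 22196.475 = 28567.4750 km = 2.8567475e+07 m
v = sqrt(mu/r) = sqrt(3.986e14 / 2.8567475e+07) = 3735.3622 m/s = 3.7354 km/s

3.7354 km/s


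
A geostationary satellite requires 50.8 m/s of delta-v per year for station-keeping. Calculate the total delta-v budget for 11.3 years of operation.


dV = rate * years = 50.8 * 11.3
dV = 574.0400 m/s

574.0400 m/s


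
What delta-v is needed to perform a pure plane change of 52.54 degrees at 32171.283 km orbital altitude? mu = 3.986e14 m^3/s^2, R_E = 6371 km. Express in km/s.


r = 38542.2830 km = 3.8542283e+07 m
V = sqrt(mu/r) = 3215.8807 m/s
di = 52.54 deg = 0.916996 rad
dV = 2*V*sin(di/2) = 2*3215.8807*sin(0.458498)
dV = 2846.7087 m/s = 2.8467 km/s

2.8467 km/s


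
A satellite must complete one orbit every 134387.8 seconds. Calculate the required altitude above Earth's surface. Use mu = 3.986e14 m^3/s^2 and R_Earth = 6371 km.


T = 134387.8 s
r = (mu*T^2/(4*pi^2))^(1/3) = (3.986e14 * 134387.8^2 / (4*pi^2))^(1/3)
r = 5.6706444e+07 m = 56706.4442 km
alt = r - R_E = 56706.4442 - 6371 = 50335.4442 km

50335.4442 km


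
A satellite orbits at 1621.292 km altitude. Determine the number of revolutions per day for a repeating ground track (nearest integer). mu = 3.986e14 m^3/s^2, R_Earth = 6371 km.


r = 7.992292e+06 m
T = 2*pi*sqrt(r^3/mu) = 7110.7963 s = 118.5133 min
revs/day = 1440 / 118.5133 = 12.1505
Rounded: 12 revolutions per day

12 revolutions per day


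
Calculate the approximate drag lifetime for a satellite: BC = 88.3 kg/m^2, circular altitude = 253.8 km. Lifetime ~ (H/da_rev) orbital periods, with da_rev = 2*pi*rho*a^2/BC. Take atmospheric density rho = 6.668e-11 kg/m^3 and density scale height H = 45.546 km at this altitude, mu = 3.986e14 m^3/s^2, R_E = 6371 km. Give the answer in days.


a = R_E + alt = 6624.8000 km = 6.6248e+06 m
da_rev = 2*pi*rho*a^2/BC = 2*pi*6.668e-11*(6.6248e+06)^2/88.3 = 208.238151 m per revolution
N = H/da_rev = 45546.0000 m / 208.238151 m = 218.7207 revolutions
P = 2*pi*sqrt(a^3/mu) = 5366.2435 s
lifetime = N*P = 218.7207 * 5366.2435 = 1.1737087e+06 s = 13.5846 days

13.5846 days


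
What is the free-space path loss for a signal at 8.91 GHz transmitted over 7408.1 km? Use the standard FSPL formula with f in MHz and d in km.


f = 8.91 GHz = 8910.0000 MHz
d = 7408.1 km
FSPL = 32.44 + 20*log10(8910.0000) + 20*log10(7408.1)
FSPL = 32.44 + 78.9976 + 77.3941
FSPL = 188.8317 dB

188.8317 dB


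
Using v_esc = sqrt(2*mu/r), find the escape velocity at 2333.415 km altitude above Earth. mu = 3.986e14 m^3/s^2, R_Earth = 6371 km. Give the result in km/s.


r = 6371.0 + 2333.415 = 8704.4150 km = 8.704415e+06 m
v_esc = sqrt(2*mu/r) = sqrt(2*3.986e14 / 8.704415e+06)
v_esc = 9570.0422 m/s = 9.5700 km/s

9.5700 km/s


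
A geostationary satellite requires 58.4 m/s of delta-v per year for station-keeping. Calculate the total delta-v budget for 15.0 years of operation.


dV = rate * years = 58.4 * 15.0
dV = 876.0000 m/s

876.0000 m/s


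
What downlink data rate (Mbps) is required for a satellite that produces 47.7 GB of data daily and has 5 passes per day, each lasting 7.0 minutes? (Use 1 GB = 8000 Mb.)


total contact time = 5 * 7.0 * 60 = 2100.0000 s
data = 47.7 GB = 381600.0000 Mb
rate = 381600.0000 / 2100.0000 = 181.7143 Mbps

181.7143 Mbps


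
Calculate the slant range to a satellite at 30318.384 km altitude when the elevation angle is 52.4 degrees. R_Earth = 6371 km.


h = 30318.384 km, el = 52.4 deg
d = -R_E*sin(el) + sqrt((R_E*sin(el))^2 + 2*R_E*h + h^2)
d = -6371.0000*sin(0.9145525) + sqrt((6371.0000*0.7922896)^2 + 2*6371.0000*30318.384 + 30318.384^2)
d = 31435.1995 km

31435.1995 km


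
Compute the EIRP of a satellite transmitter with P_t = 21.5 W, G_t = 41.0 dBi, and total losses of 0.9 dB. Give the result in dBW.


Pt = 21.5 W = 13.3244 dBW
EIRP = Pt_dBW + Gt - losses = 13.3244 + 41.0 - 0.9 = 53.4244 dBW

53.4244 dBW


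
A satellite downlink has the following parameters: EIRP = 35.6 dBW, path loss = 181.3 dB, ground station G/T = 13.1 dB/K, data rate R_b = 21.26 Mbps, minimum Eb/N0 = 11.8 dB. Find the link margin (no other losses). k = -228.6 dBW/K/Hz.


C/N0 = EIRP - FSPL + G/T - k = 35.6 - 181.3 + 13.1 - (-228.6)
C/N0 = 96.0000 dB-Hz
R_b = 21.26 Mbps = 2.126e+07 bps -> 10*log10(R_b) = 73.2756 dB-Hz
Eb/N0 = C/N0 - 10*log10(R_b) = 96.0000 - 73.2756 = 22.7244 dB
Margin = Eb/N0 - Eb/N0_req = 22.7244 - 11.8 = 10.9244 dB (link closes)

10.9244 dB


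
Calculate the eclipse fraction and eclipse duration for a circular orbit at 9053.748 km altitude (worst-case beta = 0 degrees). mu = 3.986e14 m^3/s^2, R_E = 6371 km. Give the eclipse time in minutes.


r = 15424.7480 km
T = 317.7511 min
Eclipse fraction = arcsin(R_E/r)/pi = arcsin(6371.0000/15424.7480)/pi
= arcsin(0.4130375)/pi = 0.1355322
Eclipse duration = 0.1355322 * 317.7511 = 43.0655 min

43.0655 minutes


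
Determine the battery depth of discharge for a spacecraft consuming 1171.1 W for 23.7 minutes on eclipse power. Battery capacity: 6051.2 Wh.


E_used = P * t / 60 = 1171.1 * 23.7 / 60 = 462.5845 Wh
DOD = E_used / E_total * 100 = 462.5845 / 6051.2 * 100
DOD = 7.6445 %

7.6445 %


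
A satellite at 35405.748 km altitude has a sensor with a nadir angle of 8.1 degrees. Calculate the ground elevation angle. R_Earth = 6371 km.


r = R_E + alt = 41776.7480 km
Law of sines in the satellite / Earth-center / ground-point triangle:
  sin(nadir)/R_E = sin(90 + el)/r  =>  cos(el) = (r/R_E)*sin(nadir)
cos(el) = (41776.7480 / 6371.0000) * sin(8.1 deg) = 0.9239358
el = arccos(0.9239358) = 22.4916 deg
(Earth-central angle = 90 - nadir - el = 59.4084 deg)

22.4916 degrees


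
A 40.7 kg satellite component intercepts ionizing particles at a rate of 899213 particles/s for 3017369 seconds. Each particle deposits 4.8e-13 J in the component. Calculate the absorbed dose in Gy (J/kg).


Total energy deposited = rate * time * E_per
  = 899213 * 3017369 * 4.8e-13 = 1.3024 J
Dose = E_total / mass = 1.3024 / 40.7
Dose = 0.0319991 Gy

0.0320 Gy


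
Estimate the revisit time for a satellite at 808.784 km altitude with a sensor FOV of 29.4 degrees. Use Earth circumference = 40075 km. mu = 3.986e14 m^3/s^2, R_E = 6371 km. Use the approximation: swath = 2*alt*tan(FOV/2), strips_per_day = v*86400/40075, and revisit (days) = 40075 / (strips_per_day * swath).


swath = 2*808.784*tan(0.2565634) = 424.3610 km
v = sqrt(mu/r) = 7450.9725 m/s = 7.4510 km/s
strips/day = v*86400/40075 = 7.4510*86400/40075 = 16.0640
coverage/day = strips * swath = 16.0640 * 424.3610 = 6816.9272 km
revisit = 40075 / 6816.9272 = 5.8787 days

5.8787 days


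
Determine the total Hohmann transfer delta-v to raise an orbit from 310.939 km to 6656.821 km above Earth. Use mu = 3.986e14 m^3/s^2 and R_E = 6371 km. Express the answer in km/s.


r1 = 6681.9390 km = 6.681939e+06 m
r2 = 13027.8210 km = 1.3027821e+07 m
dv1 = sqrt(mu/r1)*(sqrt(2*r2/(r1+r2)) - 1) = 1156.7419 m/s
dv2 = sqrt(mu/r2)*(1 - sqrt(2*r1/(r1+r2))) = 976.6857 m/s
total dv = |dv1| + |dv2| = 1156.7419 + 976.6857 = 2133.4275 m/s = 2.1334 km/s

2.1334 km/s


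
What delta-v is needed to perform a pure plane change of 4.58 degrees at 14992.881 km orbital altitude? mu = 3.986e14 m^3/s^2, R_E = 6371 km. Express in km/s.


r = 21363.8810 km = 2.1363881e+07 m
V = sqrt(mu/r) = 4319.4512 m/s
di = 4.58 deg = 0.07993608 rad
dV = 2*V*sin(di/2) = 2*4319.4512*sin(0.03996804)
dV = 345.1881 m/s = 0.3451881 km/s

0.3452 km/s


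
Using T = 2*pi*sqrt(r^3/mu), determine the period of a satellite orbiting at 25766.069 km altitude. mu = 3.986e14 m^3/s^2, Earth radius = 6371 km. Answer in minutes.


r = 32137.0690 km = 3.2137069e+07 m
T = 2*pi*sqrt(r^3/mu) = 2*pi*sqrt(3.3190882e+22 / 3.986e14)
T = 57335.1059 s = 955.5851 min

955.5851 minutes


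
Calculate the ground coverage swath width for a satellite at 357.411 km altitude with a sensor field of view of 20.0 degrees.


FOV = 20.0 deg = 0.3490659 rad
swath = 2 * alt * tan(FOV/2) = 2 * 357.411 * tan(0.1745329)
swath = 2 * 357.411 * 0.176327
swath = 126.0424 km

126.0424 km


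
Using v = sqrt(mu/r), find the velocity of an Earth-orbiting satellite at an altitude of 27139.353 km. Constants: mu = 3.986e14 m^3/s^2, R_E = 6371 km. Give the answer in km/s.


r = R_E + alt = 6371.0 + 27139.353 = 33510.3530 km = 3.3510353e+07 m
v = sqrt(mu/r) = sqrt(3.986e14 / 3.3510353e+07) = 3448.8884 m/s = 3.4489 km/s

3.4489 km/s


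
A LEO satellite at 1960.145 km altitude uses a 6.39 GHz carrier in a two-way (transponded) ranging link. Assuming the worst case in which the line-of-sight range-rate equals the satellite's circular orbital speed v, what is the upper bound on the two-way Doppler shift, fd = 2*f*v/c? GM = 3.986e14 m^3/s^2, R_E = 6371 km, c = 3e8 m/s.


r = 8.331145e+06 m
v = sqrt(mu/r) = 6916.9765 m/s (worst-case radial velocity)
f = 6.39 GHz = 6.39e+09 Hz
fd = 2*f*v/c = 2*6.39e+09*6916.9765/3.0e+08
fd = 294663.1991 Hz

294663.1991 Hz


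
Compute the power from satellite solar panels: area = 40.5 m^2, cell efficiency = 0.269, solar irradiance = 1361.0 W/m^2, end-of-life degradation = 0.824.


P = area * eta * S * degradation
P = 40.5 * 0.269 * 1361.0 * 0.824
P = 12217.7895 W

12217.7895 W


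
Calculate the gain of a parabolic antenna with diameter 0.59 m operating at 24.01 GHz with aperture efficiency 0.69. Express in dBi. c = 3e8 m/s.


lambda = c/f = 3e8 / 2.401e+10 = 0.01249479 m
G = eta*(pi*D/lambda)^2 = 0.69*(pi*0.59/0.01249479)^2
G = 15184.2963 (linear)
G = 10*log10(15184.2963) = 41.8139 dBi

41.8139 dBi


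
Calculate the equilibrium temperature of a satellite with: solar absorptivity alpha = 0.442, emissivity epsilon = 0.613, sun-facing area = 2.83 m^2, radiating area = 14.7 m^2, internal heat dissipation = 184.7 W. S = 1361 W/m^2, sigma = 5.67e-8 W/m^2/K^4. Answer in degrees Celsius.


Numerator = alpha*S*A_sun + Q_int = 0.442*1361*2.83 + 184.7 = 1887.1205 W
Denominator = eps*sigma*A_rad = 0.613*5.67e-8*14.7 = 5.1092937e-07 W/K^4
T^4 = 3.6935055e+09 K^4
T = 246.5243 K = -26.6257 C

-26.6257 degrees Celsius


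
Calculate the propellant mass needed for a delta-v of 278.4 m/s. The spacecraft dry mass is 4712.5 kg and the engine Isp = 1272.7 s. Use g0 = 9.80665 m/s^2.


ve = Isp * g0 = 1272.7 * 9.80665 = 12480.923455 m/s
mass ratio = exp(dv/ve) = exp(278.4/12480.923455) = 1.02255668
m_prop = m_dry * (mr - 1) = 4712.5 * (1.02255668 - 1)
m_prop = 106.2984 kg

106.2984 kg


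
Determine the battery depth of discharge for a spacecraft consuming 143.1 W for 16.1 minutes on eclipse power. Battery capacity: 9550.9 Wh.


E_used = P * t / 60 = 143.1 * 16.1 / 60 = 38.3985 Wh
DOD = E_used / E_total * 100 = 38.3985 / 9550.9 * 100
DOD = 0.4020406 %

0.4020 %


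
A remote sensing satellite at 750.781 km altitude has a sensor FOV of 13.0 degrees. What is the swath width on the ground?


FOV = 13.0 deg = 0.2268928 rad
swath = 2 * alt * tan(FOV/2) = 2 * 750.781 * tan(0.1134464)
swath = 2 * 750.781 * 0.1139356
swath = 171.0814 km

171.0814 km


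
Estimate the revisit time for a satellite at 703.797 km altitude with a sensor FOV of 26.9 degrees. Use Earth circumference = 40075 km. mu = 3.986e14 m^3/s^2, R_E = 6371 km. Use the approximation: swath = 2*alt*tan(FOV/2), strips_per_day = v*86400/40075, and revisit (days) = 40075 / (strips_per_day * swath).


swath = 2*703.797*tan(0.2347468) = 336.6345 km
v = sqrt(mu/r) = 7506.0535 m/s = 7.5061 km/s
strips/day = v*86400/40075 = 7.5061*86400/40075 = 16.1827
coverage/day = strips * swath = 16.1827 * 336.6345 = 5447.6668 km
revisit = 40075 / 5447.6668 = 7.3564 days

7.3564 days


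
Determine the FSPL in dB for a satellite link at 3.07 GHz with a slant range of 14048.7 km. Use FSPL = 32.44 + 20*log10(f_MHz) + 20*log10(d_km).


f = 3.07 GHz = 3070.0000 MHz
d = 14048.7 km
FSPL = 32.44 + 20*log10(3070.0000) + 20*log10(14048.7)
FSPL = 32.44 + 69.7428 + 82.9527
FSPL = 185.1355 dB

185.1355 dB


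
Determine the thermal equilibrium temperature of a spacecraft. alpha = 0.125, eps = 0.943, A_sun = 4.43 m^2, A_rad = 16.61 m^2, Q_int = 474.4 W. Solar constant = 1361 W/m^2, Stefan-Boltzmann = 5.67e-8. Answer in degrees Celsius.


Numerator = alpha*S*A_sun + Q_int = 0.125*1361*4.43 + 474.4 = 1228.0538 W
Denominator = eps*sigma*A_rad = 0.943*5.67e-8*16.61 = 8.8810514e-07 W/K^4
T^4 = 1.3827797e+09 K^4
T = 192.8361 K = -80.3139 C

-80.3139 degrees Celsius
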